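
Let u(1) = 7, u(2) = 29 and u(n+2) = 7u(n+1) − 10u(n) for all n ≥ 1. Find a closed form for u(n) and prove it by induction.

Claim: u(n) = 5^n + 2^n.

Base cases: u(1) = 7 and 5^1 + 2^1 = 7; u(2) = 29 and 5^2 + 2^2 = 29.
Assume u(i) = 5^i + 2^i for all 1 ≤ i ≤ j, where j ≥ 2.
Then u(j+1) = 7u(j) − 10u(j−1) = 7·(5^j + 2^j) − 10·(5^{j−1} + 2^{j−1}) = (7·5 − 10)5^{j−1} + (7·2 − 10)2^{j−1} = 25·5^{j−1} + 4·2^{j−1} = 5^{j+1} + 2^{j+1}.
Hence u(n) = 5^n + 2^n for every n ≥ 1, by strong induction.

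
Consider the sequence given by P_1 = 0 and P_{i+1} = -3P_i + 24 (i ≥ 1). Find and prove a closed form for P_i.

Claim: P_i = 2·(-3)^i + 6.

Base case: P_1 = 0, and 2·(-3)^1 + 6 = -6 + 6 = 0.
Assume P_k = 2·(-3)^k + 6 for some k ≥ 1.
Then P_{k+1} = -3P_k + 24 = -3·(2·(-3)^k + 6) + 24 = -6·(-3)^k − 18 + 24 = 2·(-3)^{k+1} + 6.
Hence P_i = 2·(-3)^i + 6 for every i ≥ 1, by induction.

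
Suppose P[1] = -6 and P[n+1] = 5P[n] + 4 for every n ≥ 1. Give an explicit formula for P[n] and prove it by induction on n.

Claim: P[n] = -5^n − 1.

Base case: P[1] = -6, and -5^1 − 1 = -5 − 1 = -6.
Assume P[m] = -5^m − 1 for some m ≥ 1.
Then P[m+1] = 5P[m] + 4 = 5·(-5^m − 1) + 4 = -5^{m+1} − 5 + 4 = -5^{m+1} − 1.
Hence P[n] = -5^n − 1 for every n ≥ 1, by induction.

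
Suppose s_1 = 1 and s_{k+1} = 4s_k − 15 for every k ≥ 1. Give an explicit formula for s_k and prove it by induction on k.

Claim: s_k = -4^k + 5.

Base case: s_1 = 1, and -4^1 + 5 = -4 + 5 = 1.
Assume s_r = -4^r + 5 for some r ≥ 1.
Then s_{r+1} = 4s_r − 15 = 4·(-4^r + 5) − 15 = -4^{r+1} + 20 − 15 = -4^{r+1} + 5.
So the formula holds for r+1, and by induction s_k = -4^k + 5 for all k ≥ 1.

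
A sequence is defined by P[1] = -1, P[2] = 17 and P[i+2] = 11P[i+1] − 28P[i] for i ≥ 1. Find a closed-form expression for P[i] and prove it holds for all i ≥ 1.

Claim: P[i] = 7^i − 2·4^i.

Base cases: P[1] = -1 and 7^1 − 2·4^1 = -1; P[2] = 17 and 7^2 − 2·4^2 = 17.
Assume P[t] = 7^t − 2·4^t for all 1 ≤ t ≤ j, where j ≥ 2.
Then P[j+1] = 11P[j] − 28P[j−1] = 11·(7^j − 2·4^j) − 28·(7^{j−1} − 2·4^{j−1}) = (11·7 − 28)7^{j−1} − 2·(11·4 − 28)4^{j−1} = 49·7^{j−1} − 32·4^{j−1} = 7^{j+1} − 2·4^{j+1}.
Hence P[i] = 7^i − 2·4^i for every i ≥ 1, by strong induction.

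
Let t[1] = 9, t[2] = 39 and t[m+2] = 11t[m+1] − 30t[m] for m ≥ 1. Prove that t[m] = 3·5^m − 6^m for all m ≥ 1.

Base cases: t[1] = 9 and 3·5^1 − 6^1 = 9; t[2] = 39 and 3·5^2 − 6^2 = 39.
Assume t[i] = 3·5^i − 6^i for all 1 ≤ i ≤ j, where j ≥ 2.
Then t[j+1] = 11t[j] − 30t[j−1] = 11·(3·5^j − 6^j) − 30·(3·5^{j−1} − 6^{j−1}) = 3·(11·5 − 30)5^{j−1} − (11·6 − 30)6^{j−1} = 75·5^{j−1} − 36·6^{j−1} = 3·5^{j+1} − 6^{j+1}.
By strong induction, t[m] = 3·5^m − 6^m for all m ≥ 1.

t[m] = 3·5^m − 6^m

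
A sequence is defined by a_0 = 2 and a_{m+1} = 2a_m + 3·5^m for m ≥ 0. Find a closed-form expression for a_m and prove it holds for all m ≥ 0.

Claim: a_m = 2^m + 5^m.

Base case: a_0 = 2, and 2^0 + 5^0 = 1 + 1 = 2.
Assume a_j = 2^j + 5^j for some j ≥ 0.
Then a_{j+1} = 2a_j + 3·5^j = 2·(2^j + 5^j) + 3·5^j = 2^{j+1} + 2·5^j + 3·5^j = 2^{j+1} + 5·5^j = 2^{j+1} + 5^{j+1}.
So the formula holds for j+1, and by induction a_m = 2^m + 5^m for all m ≥ 0.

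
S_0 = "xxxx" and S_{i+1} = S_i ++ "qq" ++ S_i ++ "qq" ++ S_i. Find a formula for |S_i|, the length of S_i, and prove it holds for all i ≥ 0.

Claim: |S_i| = 6·3^i − 2.

Base case: |S_0| = 4, and 6·3^0 − 2 = 4.
Assume |S_k| = 6·3^k − 2.
Then |S_{k+1}| = 3|S_k| + 4 = 3(6·3^k − 2) + 4 = 6·3^{k+1} − 6 + 4 = 6·3^{k+1} − 2.
By induction, |S_i| = 6·3^i − 2 for all i ≥ 0.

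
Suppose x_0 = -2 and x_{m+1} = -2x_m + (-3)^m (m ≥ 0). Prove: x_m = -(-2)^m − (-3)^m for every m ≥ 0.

Base case: x_0 = -2, and -(-2)^0 − (-3)^0 = -1 − 1 = -2.
Assume x_j = -(-2)^j − (-3)^j for some j ≥ 0.
Then x_{j+1} = -2x_j + (-3)^j = -2·(-(-2)^j − (-3)^j) + (-3)^j = -(-2)^{j+1} + 2·(-3)^j + (-3)^j = -(-2)^{j+1} + 3·(-3)^j = -(-2)^{j+1} − (-3)^{j+1}.
Hence x_m = -(-2)^m − (-3)^m for every m ≥ 0, by induction.

x_m = -(-2)^m − (-3)^m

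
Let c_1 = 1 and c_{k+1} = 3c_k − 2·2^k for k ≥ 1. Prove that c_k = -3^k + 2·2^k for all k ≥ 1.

Base case: c_1 = 1, and -3^1 + 2·2^1 = -3 + 4 = 1.
Assume c_j = -3^j + 2·2^j for some j ≥ 1.
Then c_{j+1} = 3c_j − 2·2^j = 3·(-3^j + 2·2^j) − 2·2^j = -3^{j+1} + 6·2^j − 2·2^j = -3^{j+1} + 4·2^j = -3^{j+1} + 2·2^{j+1}.
Hence c_k = -3^k + 2·2^k for every k ≥ 1, by induction.

c_k = -3^k + 2·2^k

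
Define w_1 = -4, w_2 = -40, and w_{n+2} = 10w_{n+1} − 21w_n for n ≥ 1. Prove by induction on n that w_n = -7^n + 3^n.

Base cases: w_1 = -4 and -7^1 + 3^1 = -4; w_2 = -40 and -7^2 + 3^2 = -40.
Assume w_j = -7^j + 3^j for all 1 ≤ j ≤ m, where m ≥ 2.
Then w_{m+1} = 10w_m − 21w_{m−1} = 10·(-7^m + 3^m) − 21·(-7^{m−1} + 3^{m−1}) = -(10·7 − 21)7^{m−1} + (10·3 − 21)3^{m−1} = -49·7^{m−1} + 9·3^{m−1} = -7^{m+1} + 3^{m+1}.
This completes the inductive step, so w_n = -7^n + 3^n for all n ≥ 1.

w_n = -7^n + 3^n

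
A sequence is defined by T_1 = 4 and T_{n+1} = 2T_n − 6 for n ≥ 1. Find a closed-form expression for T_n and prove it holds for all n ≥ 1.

Claim: T_n = -2^n + 6.

Base case: T_1 = 4, and -2^1 + 6 = -2 + 6 = 4.
Assume T_j = -2^j + 6 for some j ≥ 1.
Then T_{j+1} = 2T_j − 6 = 2·(-2^j + 6) − 6 = -2^{j+1} + 12 − 6 = -2^{j+1} + 6.
By induction, T_n = -2^n + 6 for all n ≥ 1.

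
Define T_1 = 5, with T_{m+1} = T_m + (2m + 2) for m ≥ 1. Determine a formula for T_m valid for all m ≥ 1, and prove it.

Claim: T_m = m^2 + m + 3.

Base case: T_1 = 5, and 1^2 + 1 + 3 = 5.
Assume T_r = r^2 + r + 3.
Then T_{r+1} = T_r + (2r + 2) = (r^2 + r + 3) + (2r + 2) = r^2 + 3r + 5,
and (r+1)^2 + (r+1) + 3 = r^2 + 3r + 5.
By induction, T_m = m^2 + m + 3 for all m ≥ 1.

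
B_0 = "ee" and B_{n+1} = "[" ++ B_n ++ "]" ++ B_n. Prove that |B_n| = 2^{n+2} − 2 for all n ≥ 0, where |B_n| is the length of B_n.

Base case: |B_0| = 2, and 2^{0+2} − 2 = 2.
Assume |B_j| = 2^{j+2} − 2.
Then |B_{j+1}| = 1 + |B_j| + 1 + |B_j| = 2|B_j| + 2 = 2(2^{j+2} − 2) + 2 = 2^{j+3} − 4 + 2 = 2^{j+3} − 2.
This completes the inductive step, so |B_n| = 2^{n+2} − 2 for all n ≥ 0.

|B_n| = 2^{n+2} − 2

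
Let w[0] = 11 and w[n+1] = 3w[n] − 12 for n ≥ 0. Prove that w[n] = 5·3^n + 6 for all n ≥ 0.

Base case: w[0] = 11, and 5·3^0 + 6 = 5 + 6 = 11.
Assume w[m] = 5·3^m + 6 for some m ≥ 0.
Then w[m+1] = 3w[m] − 12 = 3·(5·3^m + 6) − 12 = 15·3^m + 18 − 12 = 5·3^{m+1} + 6.
By induction, w[n] = 5·3^n + 6 for all n ≥ 0.

w[n] = 5·3^n + 6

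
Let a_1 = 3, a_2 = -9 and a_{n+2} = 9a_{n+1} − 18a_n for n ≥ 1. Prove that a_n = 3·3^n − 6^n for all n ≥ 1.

Base cases: a_1 = 3 and 3·3^1 − 6^1 = 3; a_2 = -9 and 3·3^2 − 6^2 = -9.
Assume a_j = 3·3^j − 6^j for all 1 ≤ j ≤ k, where k ≥ 2.
Then a_{k+1} = 9a_k − 18a_{k−1} = 9·(3·3^k − 6^k) − 18·(3·3^{k−1} − 6^{k−1}) = 3·(9·3 − 18)3^{k−1} − (9·6 − 18)6^{k−1} = 27·3^{k−1} − 36·6^{k−1} = 3·3^{k+1} − 6^{k+1}.
This completes the inductive step, so a_n = 3·3^n − 6^n for all n ≥ 1.

a_n = 3·3^n − 6^n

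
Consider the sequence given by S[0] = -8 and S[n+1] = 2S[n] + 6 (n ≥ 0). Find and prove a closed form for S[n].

Claim: S[n] = -2^{n+1} − 6.

Base case: S[0] = -8, and -2^{0+1} − 6 = -2 − 6 = -8.
Assume S[m] = -2^{m+1} − 6 for some m ≥ 0.
Then S[m+1] = 2S[m] + 6 = 2·(-2^{m+1} − 6) + 6 = -2^{m+2} − 12 + 6 = -2^{m+2} − 6.
By induction, S[n] = -2^{n+1} − 6 for all n ≥ 0.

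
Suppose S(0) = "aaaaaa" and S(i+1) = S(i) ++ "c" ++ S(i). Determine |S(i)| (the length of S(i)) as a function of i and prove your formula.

Claim: |S(i)| = 7·2^i − 1.

Base case: |S(0)| = 6, and 7·2^0 − 1 = 6.
Assume |S(k)| = 7·2^k − 1.
Then |S(k+1)| = |S(k)| + 1 + |S(k)| = 2|S(k)| + 1 = 2(7·2^k − 1) + 1 = 7·2^{k+1} − 2 + 1 = 7·2^{k+1} − 1.
This completes the inductive step, so |S(i)| = 7·2^i − 1 for all i ≥ 0.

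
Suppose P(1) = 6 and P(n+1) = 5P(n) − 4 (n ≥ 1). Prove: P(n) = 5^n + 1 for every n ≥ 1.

Base case: P(1) = 6, and 5^1 + 1 = 5 + 1 = 6.
Assume P(m) = 5^m + 1 for some m ≥ 1.
Then P(m+1) = 5P(m) − 4 = 5·(5^m + 1) − 4 = 5^{m+1} + 5 − 4 = 5^{m+1} + 1.
This completes the inductive step, so P(n) = 5^n + 1 for all n ≥ 1.

P(n) = 5^n + 1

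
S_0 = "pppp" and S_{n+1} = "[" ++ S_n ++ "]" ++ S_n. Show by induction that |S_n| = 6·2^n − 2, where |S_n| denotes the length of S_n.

Base case: |S_0| = 4, and 6·2^0 − 2 = 4.
Assume |S_m| = 6·2^m − 2.
Then |S_{m+1}| = 1 + |S_m| + 1 + |S_m| = 2|S_m| + 2 = 2(6·2^m − 2) + 2 = 6·2^{m+1} − 4 + 2 = 6·2^{m+1} − 2.
This completes the inductive step, so |S_n| = 6·2^n − 2 for all n ≥ 0.

|S_n| = 6·2^n − 2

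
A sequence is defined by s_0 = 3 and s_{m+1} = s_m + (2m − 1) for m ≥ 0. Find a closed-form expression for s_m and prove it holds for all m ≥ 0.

Claim: s_m = m^2 − 2m + 3.

Base case: s_0 = 3, and 0^2 − 2·0 + 3 = 3.
Assume s_r = r^2 − 2r + 3.
Then s_{r+1} = s_r + (2r − 1) = (r^2 − 2r + 3) + (2r − 1) = r^2 + 2,
and (r+1)^2 − 2·(r+1) + 3 = r^2 + 2.
Hence s_m = m^2 − 2m + 3 for every m ≥ 0, by induction.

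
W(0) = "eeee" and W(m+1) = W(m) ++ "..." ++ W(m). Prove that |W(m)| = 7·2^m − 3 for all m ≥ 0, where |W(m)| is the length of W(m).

Base case: |W(0)| = 4, and 7·2^0 − 3 = 4.
Assume |W(k)| = 7·2^k − 3.
Then |W(k+1)| = |W(k)| + 3 + |W(k)| = 2|W(k)| + 3 = 2(7·2^k − 3) + 3 = 7·2^{k+1} − 6 + 3 = 7·2^{k+1} − 3.
This completes the inductive step, so |W(m)| = 7·2^m − 3 for all m ≥ 0.

|W(m)| = 7·2^m − 3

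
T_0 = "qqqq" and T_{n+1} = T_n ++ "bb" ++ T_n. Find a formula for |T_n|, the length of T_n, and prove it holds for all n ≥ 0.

Claim: |T_n| = 6·2^n − 2.

Base case: |T_0| = 4, and 6·2^0 − 2 = 4.
Assume |T_m| = 6·2^m − 2.
Then |T_{m+1}| = |T_m| + 2 + |T_m| = 2|T_m| + 2 = 2(6·2^m − 2) + 2 = 6·2^{m+1} − 4 + 2 = 6·2^{m+1} − 2.
By induction, |T_n| = 6·2^n − 2 for all n ≥ 0.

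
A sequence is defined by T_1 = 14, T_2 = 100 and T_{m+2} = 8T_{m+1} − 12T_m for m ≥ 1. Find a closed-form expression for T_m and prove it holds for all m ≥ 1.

Claim: T_m = 3·6^m − 2·2^m.

Base cases: T_1 = 14 and 3·6^1 − 2·2^1 = 14; T_2 = 100 and 3·6^2 − 2·2^2 = 100.
Assume T_j = 3·6^j − 2·2^j for all 1 ≤ j ≤ r, where r ≥ 2.
Then T_{r+1} = 8T_r − 12T_{r−1} = 8·(3·6^r − 2·2^r) − 12·(3·6^{r−1} − 2·2^{r−1}) = 3·(8·6 − 12)6^{r−1} − 2·(8·2 − 12)2^{r−1} = 108·6^{r−1} − 8·2^{r−1} = 3·6^{r+1} − 2·2^{r+1}.
This completes the inductive step, so T_m = 3·6^m − 2·2^m for all m ≥ 1.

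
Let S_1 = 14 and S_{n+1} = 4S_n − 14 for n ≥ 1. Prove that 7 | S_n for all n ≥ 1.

Base case: S_1 = 14 = 7·2, so 7 | S_1.
Assume 7 | S_k, so S_k = 7t for some integer t.
Then S_{k+1} = 4S_k − 14 = 4·(7t) − 14 = 7(4t − 2), so 7 | S_{k+1}.
Hence 7 | S_n for every n ≥ 1, by induction.

7 | S_n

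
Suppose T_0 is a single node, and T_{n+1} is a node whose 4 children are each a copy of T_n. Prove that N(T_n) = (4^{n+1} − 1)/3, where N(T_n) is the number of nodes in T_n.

Base case: N(T_0) = 1, and (4^{0+1} − 1)/3 = 1.
Assume N(T_j) = (4^{j+1} − 1)/3.
Then N(T_{j+1}) = 1 + 4N(T_j) = 1 + 4·(4^{j+1} − 1)/3 = 1 + (4^{j+2} − 4)/3 = (3 + 4^{j+2} − 4)/3 = (4^{j+2} − 1)/3.
This completes the inductive step, so N(T_n) = (4^{n+1} − 1)/3 for all n ≥ 0.

N(T_n) = (4^{n+1} − 1)/3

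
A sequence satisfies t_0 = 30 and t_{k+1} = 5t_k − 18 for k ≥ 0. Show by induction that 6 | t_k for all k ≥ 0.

Base case: t_0 = 30 = 6·5, so 6 | t_0.
Assume 6 | t_j, so t_j = 6s for some integer s.
Then t_{j+1} = 5t_j − 18 = 5·(6s) − 18 = 6(5s − 3), so 6 | t_{j+1}.
So the property holds for j+1, and by induction 6 | t_k for all k ≥ 0.

6 | t_k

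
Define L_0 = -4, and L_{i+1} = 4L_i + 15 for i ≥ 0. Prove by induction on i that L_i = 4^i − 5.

Base case: L_0 = -4, and 4^0 − 5 = 1 − 5 = -4.
Assume L_k = 4^k − 5 for some k ≥ 0.
Then L_{k+1} = 4L_k + 15 = 4·(4^k − 5) + 15 = 4^{k+1} − 20 + 15 = 4^{k+1} − 5.
This completes the inductive step, so L_i = 4^i − 5 for all i ≥ 0.

L_i = 4^i − 5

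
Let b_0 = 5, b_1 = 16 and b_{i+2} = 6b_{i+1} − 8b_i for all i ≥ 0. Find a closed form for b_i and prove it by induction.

Claim: b_i = 3·4^i + 2·2^i.

Base cases: b_0 = 5 and 3·4^0 + 2·2^0 = 5; b_1 = 16 and 3·4^1 + 2·2^1 = 16.
Assume b_j = 3·4^j + 2·2^j for all 0 ≤ j ≤ m, where m ≥ 1.
Then b_{m+1} = 6b_m − 8b_{m−1} = 6·(3·4^m + 2·2^m) − 8·(3·4^{m−1} + 2·2^{m−1}) = 3·(6·4 − 8)4^{m−1} + 2·(6·2 − 8)2^{m−1} = 48·4^{m−1} + 8·2^{m−1} = 3·4^{m+1} + 2·2^{m+1}.
This completes the inductive step, so b_i = 3·4^i + 2·2^i for all i ≥ 0.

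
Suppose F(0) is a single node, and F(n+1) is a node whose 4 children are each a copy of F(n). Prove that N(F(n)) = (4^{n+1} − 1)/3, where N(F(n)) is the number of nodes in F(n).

Base case: N(F(0)) = 1, and (4^{0+1} − 1)/3 = 1.
Assume N(F(r)) = (4^{r+1} − 1)/3.
Then N(F(r+1)) = 1 + 4N(F(r)) = 1 + 4·(4^{r+1} − 1)/3 = 1 + (4^{r+2} − 4)/3 = (3 + 4^{r+2} − 4)/3 = (4^{r+2} − 1)/3.
Hence N(F(n)) = (4^{n+1} − 1)/3 for every n ≥ 0, by induction.

N(F(n)) = (4^{n+1} − 1)/3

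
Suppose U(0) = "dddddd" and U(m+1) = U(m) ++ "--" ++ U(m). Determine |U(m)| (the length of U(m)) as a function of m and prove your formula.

Claim: |U(m)| = 2^{m+3} − 2.

Base case: |U(0)| = 6, and 2^{0+3} − 2 = 6.
Assume |U(j)| = 2^{j+3} − 2.
Then |U(j+1)| = |U(j)| + 2 + |U(j)| = 2|U(j)| + 2 = 2(2^{j+3} − 2) + 2 = 2^{j+1+3} − 4 + 2 = 2^{j+1+3} − 2.
This completes the inductive step, so |U(m)| = 2^{m+3} − 2 for all m ≥ 0.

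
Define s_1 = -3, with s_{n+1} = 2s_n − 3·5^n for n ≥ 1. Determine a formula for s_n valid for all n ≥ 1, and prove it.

Claim: s_n = 2^n − 5^n.

Base case: s_1 = -3, and 2^1 − 5^1 = 2 − 5 = -3.
Assume s_m = 2^m − 5^m for some m ≥ 1.
Then s_{m+1} = 2s_m − 3·5^m = 2·(2^m − 5^m) − 3·5^m = 2^{m+1} − 2·5^m − 3·5^m = 2^{m+1} − 5·5^m = 2^{m+1} − 5^{m+1}.
So the formula holds for m+1, and by induction s_n = 2^n − 5^n for all n ≥ 1.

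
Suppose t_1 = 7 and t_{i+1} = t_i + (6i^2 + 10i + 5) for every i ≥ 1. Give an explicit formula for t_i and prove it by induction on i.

Claim: t_i = 2i^3 + 2i^2 + i + 2.

Base case: t_1 = 7, and 2·1^3 + 2·1^2 + 1 + 2 = 7.
Assume t_r = 2r^3 + 2r^2 + r + 2.
Then t_{r+1} = t_r + (6r^2 + 10r + 5) = (2r^3 + 2r^2 + r + 2) + (6r^2 + 10r + 5) = 2r^3 + 8r^2 + 11r + 7,
and 2·(r+1)^3 + 2·(r+1)^2 + (r+1) + 2 = 2r^3 + 8r^2 + 11r + 7.
This completes the inductive step, so t_i = 2i^3 + 2i^2 + i + 2 for all i ≥ 1.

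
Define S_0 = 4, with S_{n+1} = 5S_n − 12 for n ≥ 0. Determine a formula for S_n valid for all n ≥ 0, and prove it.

Claim: S_n = 5^n + 3.

Base case: S_0 = 4, and 5^0 + 3 = 1 + 3 = 4.
Assume S_j = 5^j + 3 for some j ≥ 0.
Then S_{j+1} = 5S_j − 12 = 5·(5^j + 3) − 12 = 5^{j+1} + 15 − 12 = 5^{j+1} + 3.
By induction, S_n = 5^n + 3 for all n ≥ 0.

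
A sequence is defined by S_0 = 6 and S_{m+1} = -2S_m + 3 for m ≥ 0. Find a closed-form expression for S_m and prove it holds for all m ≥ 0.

Claim: S_m = 5·(-2)^m + 1.

Base case: S_0 = 6, and 5·(-2)^0 + 1 = 5 + 1 = 6.
Assume S_j = 5·(-2)^j + 1 for some j ≥ 0.
Then S_{j+1} = -2S_j + 3 = -2·(5·(-2)^j + 1) + 3 = -10·(-2)^j − 2 + 3 = 5·(-2)^{j+1} + 1.
So the formula holds for j+1, and by induction S_m = 5·(-2)^m + 1 for all m ≥ 0.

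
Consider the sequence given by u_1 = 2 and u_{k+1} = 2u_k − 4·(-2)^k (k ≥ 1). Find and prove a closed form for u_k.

Claim: u_k = 2·2^k + (-2)^k.

Base case: u_1 = 2, and 2·2^1 + (-2)^1 = 4 − 2 = 2.
Assume u_m = 2·2^m + (-2)^m for some m ≥ 1.
Then u_{m+1} = 2u_m − 4·(-2)^m = 2·(2·2^m + (-2)^m) − 4·(-2)^m = 2·2^{m+1} + 2·(-2)^m − 4·(-2)^m = 2·2^{m+1} − 2·(-2)^m = 2·2^{m+1} + (-2)^{m+1}.
So the formula holds for m+1, and by induction u_k = 2·2^k + (-2)^k for all k ≥ 1.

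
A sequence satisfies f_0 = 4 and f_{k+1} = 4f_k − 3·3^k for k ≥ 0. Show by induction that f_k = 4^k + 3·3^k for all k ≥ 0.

Base case: f_0 = 4, and 4^0 + 3·3^0 = 1 + 3 = 4.
Assume f_j = 4^j + 3·3^j for some j ≥ 0.
Then f_{j+1} = 4f_j − 3·3^j = 4·(4^j + 3·3^j) − 3·3^j = 4^{j+1} + 12·3^j − 3·3^j = 4^{j+1} + 9·3^j = 4^{j+1} + 3·3^{j+1}.
This completes the inductive step, so f_k = 4^k + 3·3^k for all k ≥ 0.

f_k = 4^k + 3·3^k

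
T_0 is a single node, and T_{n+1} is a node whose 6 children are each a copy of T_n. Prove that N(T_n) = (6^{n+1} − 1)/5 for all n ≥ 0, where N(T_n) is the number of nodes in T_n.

Base case: N(T_0) = 1, and (6^{0+1} − 1)/5 = 1.
Assume N(T_m) = (6^{m+1} − 1)/5.
Then N(T_{m+1}) = 1 + 6N(T_m) = 1 + 6·(6^{m+1} − 1)/5 = 1 + (6^{m+2} − 6)/5 = (5 + 6^{m+2} − 6)/5 = (6^{m+2} − 1)/5.
So the formula holds for m+1, and by induction N(T_n) = (6^{n+1} − 1)/5 for all n ≥ 0.

N(T_n) = (6^{n+1} − 1)/5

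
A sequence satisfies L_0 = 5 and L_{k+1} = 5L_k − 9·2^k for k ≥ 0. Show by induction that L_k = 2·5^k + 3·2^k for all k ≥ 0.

Base case: L_0 = 5, and 2·5^0 + 3·2^0 = 2 + 3 = 5.
Assume L_j = 2·5^j + 3·2^j for some j ≥ 0.
Then L_{j+1} = 5L_j − 9·2^j = 5·(2·5^j + 3·2^j) − 9·2^j = 2·5^{j+1} + 15·2^j − 9·2^j = 2·5^{j+1} + 6·2^j = 2·5^{j+1} + 3·2^{j+1}.
By induction, L_k = 2·5^k + 3·2^k for all k ≥ 0.

L_k = 2·5^k + 3·2^k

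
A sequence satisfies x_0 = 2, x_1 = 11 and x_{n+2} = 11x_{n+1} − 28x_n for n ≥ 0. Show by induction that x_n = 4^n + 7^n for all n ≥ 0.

Base cases: x_0 = 2 and 4^0 + 7^0 = 2; x_1 = 11 and 4^1 + 7^1 = 11.
Assume x_i = 4^i + 7^i for all 0 ≤ i ≤ j, where j ≥ 1.
Then x_{j+1} = 11x_j − 28x_{j−1} = 11·(4^j + 7^j) − 28·(4^{j−1} + 7^{j−1}) = (11·4 − 28)4^{j−1} + (11·7 − 28)7^{j−1} = 16·4^{j−1} + 49·7^{j−1} = 4^{j+1} + 7^{j+1}.
So the formula holds for j+1, and by strong induction x_n = 4^n + 7^n for all n ≥ 0.

x_n = 4^n + 7^n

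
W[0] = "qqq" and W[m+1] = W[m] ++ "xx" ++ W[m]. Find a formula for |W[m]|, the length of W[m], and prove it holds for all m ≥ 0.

Claim: |W[m]| = 5·2^m − 2.

Base case: |W[0]| = 3, and 5·2^0 − 2 = 3.
Assume |W[r]| = 5·2^r − 2.
Then |W[r+1]| = |W[r]| + 2 + |W[r]| = 2|W[r]| + 2 = 2(5·2^r − 2) + 2 = 5·2^{r+1} − 4 + 2 = 5·2^{r+1} − 2.
By induction, |W[m]| = 5·2^m − 2 for all m ≥ 0.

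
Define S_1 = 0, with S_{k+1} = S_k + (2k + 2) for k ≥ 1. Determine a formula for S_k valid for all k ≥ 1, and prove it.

Claim: S_k = k^2 + k − 2.

Base case: S_1 = 0, and 1^2 + 1 − 2 = 0.
Assume S_j = j^2 + j − 2.
Then S_{j+1} = S_j + (2j + 2) = (j^2 + j − 2) + (2j + 2) = j^2 + 3j,
and (j+1)^2 + (j+1) − 2 = j^2 + 3j.
Hence S_k = k^2 + k − 2 for every k ≥ 1, by induction.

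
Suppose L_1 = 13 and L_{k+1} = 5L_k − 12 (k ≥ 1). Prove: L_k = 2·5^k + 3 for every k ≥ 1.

Base case: L_1 = 13, and 2·5^1 + 3 = 10 + 3 = 13.
Assume L_j = 2·5^j + 3 for some j ≥ 1.
Then L_{j+1} = 5L_j − 12 = 5·(2·5^j + 3) − 12 = 10·5^j + 15 − 12 = 2·5^{j+1} + 3.
By induction, L_k = 2·5^k + 3 for all k ≥ 1.

L_k = 2·5^k + 3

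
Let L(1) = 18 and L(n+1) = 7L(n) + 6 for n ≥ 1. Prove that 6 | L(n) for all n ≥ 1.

Base case: L(1) = 18 = 6·3, so 6 | L(1).
Assume 6 | L(j), so L(j) = 6t for some integer t.
Then L(j+1) = 7L(j) + 6 = 7·(6t) + 6 = 6(7t + 1), so 6 | L(j+1).
Hence 6 | L(n) for every n ≥ 1, by induction.

6 | L(n)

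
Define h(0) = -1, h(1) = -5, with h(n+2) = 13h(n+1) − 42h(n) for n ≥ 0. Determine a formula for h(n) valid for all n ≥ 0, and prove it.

Claim: h(n) = 7^n − 2·6^n.

Base cases: h(0) = -1 and 7^0 − 2·6^0 = -1; h(1) = -5 and 7^1 − 2·6^1 = -5.
Assume h(j) = 7^j − 2·6^j for all 0 ≤ j ≤ k, where k ≥ 1.
Then h(k+1) = 13h(k) − 42h(k−1) = 13·(7^k − 2·6^k) − 42·(7^{k−1} − 2·6^{k−1}) = (13·7 − 42)7^{k−1} − 2·(13·6 − 42)6^{k−1} = 49·7^{k−1} − 72·6^{k−1} = 7^{k+1} − 2·6^{k+1}.
This completes the inductive step, so h(n) = 7^n − 2·6^n for all n ≥ 0.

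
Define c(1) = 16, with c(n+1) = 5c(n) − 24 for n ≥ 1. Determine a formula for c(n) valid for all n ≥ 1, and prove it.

Claim: c(n) = 2·5^n + 6.

Base case: c(1) = 16, and 2·5^1 + 6 = 10 + 6 = 16.
Assume c(j) = 2·5^j + 6 for some j ≥ 1.
Then c(j+1) = 5c(j) − 24 = 5·(2·5^j + 6) − 24 = 10·5^j + 30 − 24 = 2·5^{j+1} + 6.
Hence c(n) = 2·5^n + 6 for every n ≥ 1, by induction.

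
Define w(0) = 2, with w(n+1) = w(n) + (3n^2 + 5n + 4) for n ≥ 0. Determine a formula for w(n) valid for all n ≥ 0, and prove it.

Claim: w(n) = n^3 + n^2 + 2n + 2.

Base case: w(0) = 2, and 0^3 + 0^2 + 2·0 + 2 = 2.
Assume w(j) = j^3 + j^2 + 2j + 2.
Then w(j+1) = w(j) + (3j^2 + 5j + 4) = (j^3 + j^2 + 2j + 2) + (3j^2 + 5j + 4) = j^3 + 4j^2 + 7j + 6,
and (j+1)^3 + (j+1)^2 + 2·(j+1) + 2 = j^3 + 4j^2 + 7j + 6.
Hence w(n) = n^3 + n^2 + 2n + 2 for every n ≥ 0, by induction.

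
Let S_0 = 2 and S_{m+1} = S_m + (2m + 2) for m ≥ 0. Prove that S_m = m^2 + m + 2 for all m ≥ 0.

Base case: S_0 = 2, and 0^2 + 0 + 2 = 2.
Assume S_k = k^2 + k + 2.
Then S_{k+1} = S_k + (2k + 2) = (k^2 + k + 2) + (2k + 2) = k^2 + 3k + 4,
and (k+1)^2 + (k+1) + 2 = k^2 + 3k + 4.
By induction, S_m = m^2 + m + 2 for all m ≥ 0.

S_m = m^2 + m + 2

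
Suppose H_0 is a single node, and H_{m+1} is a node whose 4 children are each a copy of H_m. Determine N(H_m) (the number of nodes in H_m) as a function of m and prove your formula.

Claim: N(H_m) = (4^{m+1} − 1)/3.

Base case: N(H_0) = 1, and (4^{0+1} − 1)/3 = 1.
Assume N(H_r) = (4^{r+1} − 1)/3.
Then N(H_{r+1}) = 1 + 4N(H_r) = 1 + 4·(4^{r+1} − 1)/3 = 1 + (4^{r+2} − 4)/3 = (3 + 4^{r+2} − 4)/3 = (4^{r+2} − 1)/3.
This completes the inductive step, so N(H_m) = (4^{m+1} − 1)/3 for all m ≥ 0.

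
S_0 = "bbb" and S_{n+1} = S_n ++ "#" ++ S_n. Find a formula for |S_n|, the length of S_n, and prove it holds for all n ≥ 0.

Claim: |S_n| = 2^{n+2} − 1.

Base case: |S_0| = 3, and 2^{0+2} − 1 = 3.
Assume |S_j| = 2^{j+2} − 1.
Then |S_{j+1}| = |S_j| + 1 + |S_j| = 2|S_j| + 1 = 2(2^{j+2} − 1) + 1 = 2^{j+3} − 2 + 1 = 2^{j+3} − 1.
This completes the inductive step, so |S_n| = 2^{n+2} − 1 for all n ≥ 0.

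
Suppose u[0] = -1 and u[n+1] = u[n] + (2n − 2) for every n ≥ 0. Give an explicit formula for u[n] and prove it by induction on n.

Claim: u[n] = n^2 − 3n − 1.

Base case: u[0] = -1, and 0^2 − 3·0 − 1 = -1.
Assume u[k] = k^2 − 3k − 1.
Then u[k+1] = u[k] + (2k − 2) = (k^2 − 3k − 1) + (2k − 2) = k^2 − k − 3,
and (k+1)^2 − 3·(k+1) − 1 = k^2 − k − 3.
This completes the inductive step, so u[n] = n^2 − 3n − 1 for all n ≥ 0.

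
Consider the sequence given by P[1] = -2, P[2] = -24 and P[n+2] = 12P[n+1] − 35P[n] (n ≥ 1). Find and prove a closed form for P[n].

Claim: P[n] = -7^n + 5^n.

Base cases: P[1] = -2 and -7^1 + 5^1 = -2; P[2] = -24 and -7^2 + 5^2 = -24.
Assume P[j] = -7^j + 5^j for all 1 ≤ j ≤ k, where k ≥ 2.
Then P[k+1] = 12P[k] − 35P[k−1] = 12·(-7^k + 5^k) − 35·(-7^{k−1} + 5^{k−1}) = -(12·7 − 35)7^{k−1} + (12·5 − 35)5^{k−1} = -49·7^{k−1} + 25·5^{k−1} = -7^{k+1} + 5^{k+1}.
So the formula holds for k+1, and by strong induction P[n] = -7^n + 5^n for all n ≥ 1.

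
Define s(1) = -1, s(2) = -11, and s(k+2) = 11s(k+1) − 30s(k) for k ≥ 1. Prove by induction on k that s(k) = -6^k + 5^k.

Base cases: s(1) = -1 and -6^1 + 5^1 = -1; s(2) = -11 and -6^2 + 5^2 = -11.
Assume s(j) = -6^j + 5^j for all 1 ≤ j ≤ r, where r ≥ 2.
Then s(r+1) = 11s(r) − 30s(r−1) = 11·(-6^r + 5^r) − 30·(-6^{r−1} + 5^{r−1}) = -(11·6 − 30)6^{r−1} + (11·5 − 30)5^{r−1} = -36·6^{r−1} + 25·5^{r−1} = -6^{r+1} + 5^{r+1}.
This completes the inductive step, so s(k) = -6^k + 5^k for all k ≥ 1.

s(k) = -6^k + 5^k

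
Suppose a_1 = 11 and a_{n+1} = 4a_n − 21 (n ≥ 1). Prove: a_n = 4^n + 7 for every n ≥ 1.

Base case: a_1 = 11, and 4^1 + 7 = 4 + 7 = 11.
Assume a_r = 4^r + 7 for some r ≥ 1.
Then a_{r+1} = 4a_r − 21 = 4·(4^r + 7) − 21 = 4^{r+1} + 28 − 21 = 4^{r+1} + 7.
By induction, a_n = 4^n + 7 for all n ≥ 1.

a_n = 4^n + 7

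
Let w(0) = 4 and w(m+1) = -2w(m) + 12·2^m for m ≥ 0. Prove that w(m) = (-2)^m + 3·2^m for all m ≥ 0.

Base case: w(0) = 4, and (-2)^0 + 3·2^0 = 1 + 3 = 4.
Assume w(k) = (-2)^k + 3·2^k for some k ≥ 0.
Then w(k+1) = -2w(k) + 12·2^k = -2·((-2)^k + 3·2^k) + 12·2^k = (-2)^{k+1} − 6·2^k + 12·2^k = (-2)^{k+1} + 6·2^k = (-2)^{k+1} + 3·2^{k+1}.
By induction, w(m) = (-2)^m + 3·2^m for all m ≥ 0.

w(m) = (-2)^m + 3·2^m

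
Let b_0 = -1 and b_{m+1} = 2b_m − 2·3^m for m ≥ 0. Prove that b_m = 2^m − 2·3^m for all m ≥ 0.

Base case: b_0 = -1, and 2^0 − 2·3^0 = 1 − 2 = -1.
Assume b_r = 2^r − 2·3^r for some r ≥ 0.
Then b_{r+1} = 2b_r − 2·3^r = 2·(2^r − 2·3^r) − 2·3^r = 2^{r+1} − 4·3^r − 2·3^r = 2^{r+1} − 6·3^r = 2^{r+1} − 2·3^{r+1}.
This completes the inductive step, so b_m = 2^m − 2·3^m for all m ≥ 0.

b_m = 2^m − 2·3^m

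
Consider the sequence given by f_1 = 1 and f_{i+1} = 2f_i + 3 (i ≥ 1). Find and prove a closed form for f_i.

Claim: f_i = 2^{i+1} − 3.

Base case: f_1 = 1, and 2^{1+1} − 3 = 4 − 3 = 1.
Assume f_k = 2^{k+1} − 3 for some k ≥ 1.
Then f_{k+1} = 2f_k + 3 = 2·(2^{k+1} − 3) + 3 = 2^{k+2} − 6 + 3 = 2^{k+2} − 3.
Hence f_i = 2^{i+1} − 3 for every i ≥ 1, by induction.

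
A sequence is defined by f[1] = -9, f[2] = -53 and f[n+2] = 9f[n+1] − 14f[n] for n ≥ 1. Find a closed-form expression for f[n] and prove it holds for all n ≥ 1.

Claim: f[n] = -2^n − 7^n.

Base cases: f[1] = -9 and -2^1 − 7^1 = -9; f[2] = -53 and -2^2 − 7^2 = -53.
Assume f[j] = -2^j − 7^j for all 1 ≤ j ≤ r, where r ≥ 2.
Then f[r+1] = 9f[r] − 14f[r−1] = 9·(-2^r − 7^r) − 14·(-2^{r−1} − 7^{r−1}) = -(9·2 − 14)2^{r−1} − (9·7 − 14)7^{r−1} = -4·2^{r−1} − 49·7^{r−1} = -2^{r+1} − 7^{r+1}.
By strong induction, f[n] = -2^n − 7^n for all n ≥ 1.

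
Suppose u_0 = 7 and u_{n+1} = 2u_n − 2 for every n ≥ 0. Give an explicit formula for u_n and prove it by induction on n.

Claim: u_n = 5·2^n + 2.

Base case: u_0 = 7, and 5·2^0 + 2 = 5 + 2 = 7.
Assume u_j = 5·2^j + 2 for some j ≥ 0.
Then u_{j+1} = 2u_j − 2 = 2·(5·2^j + 2) − 2 = 10·2^j + 4 − 2 = 5·2^{j+1} + 2.
This completes the inductive step, so u_n = 5·2^n + 2 for all n ≥ 0.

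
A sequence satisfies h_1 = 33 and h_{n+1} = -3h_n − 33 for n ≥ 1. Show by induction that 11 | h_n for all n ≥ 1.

Base case: h_1 = 33 = 11·3, so 11 | h_1.
Assume 11 | h_r, so h_r = 11t for some integer t.
Then h_{r+1} = -3h_r − 33 = -3·(11t) − 33 = 11(-3t − 3), so 11 | h_{r+1}.
Hence 11 | h_n for every n ≥ 1, by induction.

11 | h_n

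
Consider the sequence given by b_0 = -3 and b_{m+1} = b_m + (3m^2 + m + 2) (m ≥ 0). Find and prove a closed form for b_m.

Claim: b_m = m^3 − m^2 + 2m − 3.

Base case: b_0 = -3, and 0^3 − 0^2 + 2·0 − 3 = -3.
Assume b_k = k^3 − k^2 + 2k − 3.
Then b_{k+1} = b_k + (3k^2 + k + 2) = (k^3 − k^2 + 2k − 3) + (3k^2 + k + 2) = k^3 + 2k^2 + 3k − 1,
and (k+1)^3 − (k+1)^2 + 2·(k+1) − 3 = k^3 + 2k^2 + 3k − 1.
This completes the inductive step, so b_m = m^3 − m^2 + 2m − 3 for all m ≥ 0.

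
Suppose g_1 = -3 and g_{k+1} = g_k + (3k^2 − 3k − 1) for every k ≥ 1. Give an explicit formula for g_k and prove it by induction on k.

Claim: g_k = k^3 − 3k^2 + k − 2.

Base case: g_1 = -3, and 1^3 − 3·1^2 + 1 − 2 = -3.
Assume g_m = m^3 − 3m^2 + m − 2.
Then g_{m+1} = g_m + (3m^2 − 3m − 1) = (m^3 − 3m^2 + m − 2) + (3m^2 − 3m − 1) = m^3 − 2m − 3,
and (m+1)^3 − 3·(m+1)^2 + (m+1) − 2 = m^3 − 2m − 3.
Hence g_k = k^3 − 3k^2 + k − 2 for every k ≥ 1, by induction.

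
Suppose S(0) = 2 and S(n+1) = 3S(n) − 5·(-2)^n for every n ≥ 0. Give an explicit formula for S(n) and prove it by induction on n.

Claim: S(n) = 3^n + (-2)^n.

Base case: S(0) = 2, and 3^0 + (-2)^0 = 1 + 1 = 2.
Assume S(r) = 3^r + (-2)^r for some r ≥ 0.
Then S(r+1) = 3S(r) − 5·(-2)^r = 3·(3^r + (-2)^r) − 5·(-2)^r = 3^{r+1} + 3·(-2)^r − 5·(-2)^r = 3^{r+1} − 2·(-2)^r = 3^{r+1} + (-2)^{r+1}.
By induction, S(n) = 3^n + (-2)^n for all n ≥ 0.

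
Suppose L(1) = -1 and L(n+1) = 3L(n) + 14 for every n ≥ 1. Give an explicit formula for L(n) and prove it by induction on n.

Claim: L(n) = 2·3^n − 7.

Base case: L(1) = -1, and 2·3^1 − 7 = 6 − 7 = -1.
Assume L(r) = 2·3^r − 7 for some r ≥ 1.
Then L(r+1) = 3L(r) + 14 = 3·(2·3^r − 7) + 14 = 6·3^r − 21 + 14 = 2·3^{r+1} − 7.
So the formula holds for r+1, and by induction L(n) = 2·3^n − 7 for all n ≥ 1.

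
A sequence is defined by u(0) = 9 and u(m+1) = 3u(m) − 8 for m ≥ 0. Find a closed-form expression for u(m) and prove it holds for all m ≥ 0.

Claim: u(m) = 5·3^m + 4.

Base case: u(0) = 9, and 5·3^0 + 4 = 5 + 4 = 9.
Assume u(j) = 5·3^j + 4 for some j ≥ 0.
Then u(j+1) = 3u(j) − 8 = 3·(5·3^j + 4) − 8 = 15·3^j + 12 − 8 = 5·3^{j+1} + 4.
Hence u(m) = 5·3^m + 4 for every m ≥ 0, by induction.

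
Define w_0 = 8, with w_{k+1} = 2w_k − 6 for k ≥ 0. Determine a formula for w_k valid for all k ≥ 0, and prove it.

Claim: w_k = 2^{k+1} + 6.

Base case: w_0 = 8, and 2^{0+1} + 6 = 2 + 6 = 8.
Assume w_m = 2^{m+1} + 6 for some m ≥ 0.
Then w_{m+1} = 2w_m − 6 = 2·(2^{m+1} + 6) − 6 = 2^{m+2} + 12 − 6 = 2^{m+2} + 6.
So the formula holds for m+1, and by induction w_k = 2^{k+1} + 6 for all k ≥ 0.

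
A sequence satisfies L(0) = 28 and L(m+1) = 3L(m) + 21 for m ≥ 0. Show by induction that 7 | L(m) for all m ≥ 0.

Base case: L(0) = 28 = 7·4, so 7 | L(0).
Assume 7 | L(r), so L(r) = 7t for some integer t.
Then L(r+1) = 3L(r) + 21 = 3·(7t) + 21 = 7(3t + 3), so 7 | L(r+1).
This completes the inductive step, so 7 | L(m) for all m ≥ 0.

7 | L(m)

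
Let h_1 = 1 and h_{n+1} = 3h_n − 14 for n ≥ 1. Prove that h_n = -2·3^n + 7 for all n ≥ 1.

Base case: h_1 = 1, and -2·3^1 + 7 = -6 + 7 = 1.
Assume h_m = -2·3^m + 7 for some m ≥ 1.
Then h_{m+1} = 3h_m − 14 = 3·(-2·3^m + 7) − 14 = -6·3^m + 21 − 14 = -2·3^{m+1} + 7.
By induction, h_n = -2·3^n + 7 for all n ≥ 1.

h_n = -2·3^n + 7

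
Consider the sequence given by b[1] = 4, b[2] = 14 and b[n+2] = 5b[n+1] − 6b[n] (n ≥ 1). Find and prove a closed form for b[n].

Claim: b[n] = 2·3^n − 2^n.

Base cases: b[1] = 4 and 2·3^1 − 2^1 = 4; b[2] = 14 and 2·3^2 − 2^2 = 14.
Assume b[j] = 2·3^j − 2^j for all 1 ≤ j ≤ k, where k ≥ 2.
Then b[k+1] = 5b[k] − 6b[k−1] = 5·(2·3^k − 2^k) − 6·(2·3^{k−1} − 2^{k−1}) = 2·(5·3 − 6)3^{k−1} − (5·2 − 6)2^{k−1} = 18·3^{k−1} − 4·2^{k−1} = 2·3^{k+1} − 2^{k+1}.
By strong induction, b[n] = 2·3^n − 2^n for all n ≥ 1.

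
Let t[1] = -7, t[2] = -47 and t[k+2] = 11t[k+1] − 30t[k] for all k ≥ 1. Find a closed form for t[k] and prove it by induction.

Claim: t[k] = 5^k − 2·6^k.

Base cases: t[1] = -7 and 5^1 − 2·6^1 = -7; t[2] = -47 and 5^2 − 2·6^2 = -47.
Assume t[i] = 5^i − 2·6^i for all 1 ≤ i ≤ j, where j ≥ 2.
Then t[j+1] = 11t[j] − 30t[j−1] = 11·(5^j − 2·6^j) − 30·(5^{j−1} − 2·6^{j−1}) = (11·5 − 30)5^{j−1} − 2·(11·6 − 30)6^{j−1} = 25·5^{j−1} − 72·6^{j−1} = 5^{j+1} − 2·6^{j+1}.
This completes the inductive step, so t[k] = 5^k − 2·6^k for all k ≥ 1.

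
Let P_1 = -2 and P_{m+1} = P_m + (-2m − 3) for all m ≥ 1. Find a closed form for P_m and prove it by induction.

Claim: P_m = -m^2 − 2m + 1.

Base case: P_1 = -2, and -1^2 − 2·1 + 1 = -2.
Assume P_j = -j^2 − 2j + 1.
Then P_{j+1} = P_j + (-2j − 3) = (-j^2 − 2j + 1) + (-2j − 3) = -j^2 − 4j − 2,
and -(j+1)^2 − 2·(j+1) + 1 = -j^2 − 4j − 2.
Hence P_m = -m^2 − 2m + 1 for every m ≥ 1, by induction.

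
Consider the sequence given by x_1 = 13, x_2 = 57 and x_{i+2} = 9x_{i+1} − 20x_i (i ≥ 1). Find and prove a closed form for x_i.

Claim: x_i = 2·4^i + 5^i.

Base cases: x_1 = 13 and 2·4^1 + 5^1 = 13; x_2 = 57 and 2·4^2 + 5^2 = 57.
Assume x_t = 2·4^t + 5^t for all 1 ≤ t ≤ j, where j ≥ 2.
Then x_{j+1} = 9x_j − 20x_{j−1} = 9·(2·4^j + 5^j) − 20·(2·4^{j−1} + 5^{j−1}) = 2·(9·4 − 20)4^{j−1} + (9·5 − 20)5^{j−1} = 32·4^{j−1} + 25·5^{j−1} = 2·4^{j+1} + 5^{j+1}.
Hence x_i = 2·4^i + 5^i for every i ≥ 1, by strong induction.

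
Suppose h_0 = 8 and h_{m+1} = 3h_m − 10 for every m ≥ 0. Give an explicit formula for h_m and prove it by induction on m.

Claim: h_m = 3^{m+1} + 5.

Base case: h_0 = 8, and 3^{0+1} + 5 = 3 + 5 = 8.
Assume h_r = 3^{r+1} + 5 for some r ≥ 0.
Then h_{r+1} = 3h_r − 10 = 3·(3^{r+1} + 5) − 10 = 3^{r+2} + 15 − 10 = 3^{r+2} + 5.
By induction, h_m = 3^{m+1} + 5 for all m ≥ 0.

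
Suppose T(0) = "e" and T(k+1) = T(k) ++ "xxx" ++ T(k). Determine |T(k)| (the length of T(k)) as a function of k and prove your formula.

Claim: |T(k)| = 2^{k+2} − 3.

Base case: |T(0)| = 1, and 2^{0+2} − 3 = 1.
Assume |T(m)| = 2^{m+2} − 3.
Then |T(m+1)| = |T(m)| + 3 + |T(m)| = 2|T(m)| + 3 = 2(2^{m+2} − 3) + 3 = 2^{m+3} − 6 + 3 = 2^{m+3} − 3.
Hence |T(k)| = 2^{k+2} − 3 for every k ≥ 0, by induction.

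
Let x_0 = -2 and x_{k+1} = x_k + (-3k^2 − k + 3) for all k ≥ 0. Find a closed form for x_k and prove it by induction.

Claim: x_k = -k^3 + k^2 + 3k − 2.

Base case: x_0 = -2, and -0^3 + 0^2 + 3·0 − 2 = -2.
Assume x_j = -j^3 + j^2 + 3j − 2.
Then x_{j+1} = x_j + (-3j^2 − j + 3) = (-j^3 + j^2 + 3j − 2) + (-3j^2 − j + 3) = -j^3 − 2j^2 + 2j + 1,
and -(j+1)^3 + (j+1)^2 + 3·(j+1) − 2 = -j^3 − 2j^2 + 2j + 1.
By induction, x_k = -k^3 + k^2 + 3k − 2 for all k ≥ 0.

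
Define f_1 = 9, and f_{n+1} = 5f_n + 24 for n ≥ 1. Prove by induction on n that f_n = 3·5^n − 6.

Base case: f_1 = 9, and 3·5^1 − 6 = 15 − 6 = 9.
Assume f_k = 3·5^k − 6 for some k ≥ 1.
Then f_{k+1} = 5f_k + 24 = 5·(3·5^k − 6) + 24 = 15·5^k − 30 + 24 = 3·5^{k+1} − 6.
So the formula holds for k+1, and by induction f_n = 3·5^n − 6 for all n ≥ 1.

f_n = 3·5^n − 6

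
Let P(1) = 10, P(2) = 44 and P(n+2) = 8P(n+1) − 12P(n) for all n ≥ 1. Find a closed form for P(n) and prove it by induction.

Claim: P(n) = 2·2^n + 6^n.

Base cases: P(1) = 10 and 2·2^1 + 6^1 = 10; P(2) = 44 and 2·2^2 + 6^2 = 44.
Assume P(j) = 2·2^j + 6^j for all 1 ≤ j ≤ r, where r ≥ 2.
Then P(r+1) = 8P(r) − 12P(r−1) = 8·(2·2^r + 6^r) − 12·(2·2^{r−1} + 6^{r−1}) = 2·(8·2 − 12)2^{r−1} + (8·6 − 12)6^{r−1} = 8·2^{r−1} + 36·6^{r−1} = 2·2^{r+1} + 6^{r+1}.
So the formula holds for r+1, and by strong induction P(n) = 2·2^n + 6^n for all n ≥ 1.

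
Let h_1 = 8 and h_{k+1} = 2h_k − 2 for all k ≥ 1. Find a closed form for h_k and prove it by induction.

Claim: h_k = 3·2^k + 2.

Base case: h_1 = 8, and 3·2^1 + 2 = 6 + 2 = 8.
Assume h_r = 3·2^r + 2 for some r ≥ 1.
Then h_{r+1} = 2h_r − 2 = 2·(3·2^r + 2) − 2 = 6·2^r + 4 − 2 = 3·2^{r+1} + 2.
This completes the inductive step, so h_k = 3·2^k + 2 for all k ≥ 1.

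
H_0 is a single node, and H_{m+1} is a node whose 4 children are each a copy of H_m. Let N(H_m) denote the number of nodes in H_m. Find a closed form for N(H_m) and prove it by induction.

Claim: N(H_m) = (4^{m+1} − 1)/3.

Base case: N(H_0) = 1, and (4^{0+1} − 1)/3 = 1.
Assume N(H_r) = (4^{r+1} − 1)/3.
Then N(H_{r+1}) = 1 + 4N(H_r) = 1 + 4·(4^{r+1} − 1)/3 = 1 + (4^{r+2} − 4)/3 = (3 + 4^{r+2} − 4)/3 = (4^{r+2} − 1)/3.
This completes the inductive step, so N(H_m) = (4^{m+1} − 1)/3 for all m ≥ 0.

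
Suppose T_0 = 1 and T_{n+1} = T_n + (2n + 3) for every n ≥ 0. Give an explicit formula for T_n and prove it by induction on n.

Claim: T_n = n^2 + 2n + 1.

Base case: T_0 = 1, and 0^2 + 2·0 + 1 = 1.
Assume T_j = j^2 + 2j + 1.
Then T_{j+1} = T_j + (2j + 3) = (j^2 + 2j + 1) + (2j + 3) = j^2 + 4j + 4,
and (j+1)^2 + 2·(j+1) + 1 = j^2 + 4j + 4.
Hence T_n = n^2 + 2n + 1 for every n ≥ 0, by induction.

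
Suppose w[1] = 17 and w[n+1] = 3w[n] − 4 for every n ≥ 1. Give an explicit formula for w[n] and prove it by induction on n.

Claim: w[n] = 5·3^n + 2.

Base case: w[1] = 17, and 5·3^1 + 2 = 15 + 2 = 17.
Assume w[r] = 5·3^r + 2 for some r ≥ 1.
Then w[r+1] = 3w[r] − 4 = 3·(5·3^r + 2) − 4 = 15·3^r + 6 − 4 = 5·3^{r+1} + 2.
By induction, w[n] = 5·3^n + 2 for all n ≥ 1.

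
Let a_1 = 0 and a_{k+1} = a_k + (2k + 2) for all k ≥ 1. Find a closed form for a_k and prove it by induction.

Claim: a_k = k^2 + k − 2.

Base case: a_1 = 0, and 1^2 + 1 − 2 = 0.
Assume a_j = j^2 + j − 2.
Then a_{j+1} = a_j + (2j + 2) = (j^2 + j − 2) + (2j + 2) = j^2 + 3j,
and (j+1)^2 + (j+1) − 2 = j^2 + 3j.
This completes the inductive step, so a_k = k^2 + k − 2 for all k ≥ 1.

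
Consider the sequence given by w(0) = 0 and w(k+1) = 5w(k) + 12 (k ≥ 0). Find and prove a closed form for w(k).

Claim: w(k) = 3·5^k − 3.

Base case: w(0) = 0, and 3·5^0 − 3 = 3 − 3 = 0.
Assume w(r) = 3·5^r − 3 for some r ≥ 0.
Then w(r+1) = 5w(r) + 12 = 5·(3·5^r − 3) + 12 = 15·5^r − 15 + 12 = 3·5^{r+1} − 3.
So the formula holds for r+1, and by induction w(k) = 3·5^k − 3 for all k ≥ 0.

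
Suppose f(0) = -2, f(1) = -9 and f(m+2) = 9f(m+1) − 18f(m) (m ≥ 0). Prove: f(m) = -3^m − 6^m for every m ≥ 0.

Base cases: f(0) = -2 and -3^0 − 6^0 = -2; f(1) = -9 and -3^1 − 6^1 = -9.
Assume f(j) = -3^j − 6^j for all 0 ≤ j ≤ k, where k ≥ 1.
Then f(k+1) = 9f(k) − 18f(k−1) = 9·(-3^k − 6^k) − 18·(-3^{k−1} − 6^{k−1}) = -(9·3 − 18)3^{k−1} − (9·6 − 18)6^{k−1} = -9·3^{k−1} − 36·6^{k−1} = -3^{k+1} − 6^{k+1}.
This completes the inductive step, so f(m) = -3^m − 6^m for all m ≥ 0.

f(m) = -3^m − 6^m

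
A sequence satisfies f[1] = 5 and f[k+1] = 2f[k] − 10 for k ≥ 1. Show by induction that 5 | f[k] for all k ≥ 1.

Base case: f[1] = 5 = 5·1, so 5 | f[1].
Assume 5 | f[j], so f[j] = 5t for some integer t.
Then f[j+1] = 2f[j] − 10 = 2·(5t) − 10 = 5(2t − 2), so 5 | f[j+1].
Hence 5 | f[k] for every k ≥ 1, by induction.

5 | f[k]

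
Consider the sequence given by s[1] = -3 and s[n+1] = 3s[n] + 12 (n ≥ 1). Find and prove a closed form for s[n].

Claim: s[n] = 3^n − 6.

Base case: s[1] = -3, and 3^1 − 6 = 3 − 6 = -3.
Assume s[m] = 3^m − 6 for some m ≥ 1.
Then s[m+1] = 3s[m] + 12 = 3·(3^m − 6) + 12 = 3^{m+1} − 18 + 12 = 3^{m+1} − 6.
Hence s[n] = 3^n − 6 for every n ≥ 1, by induction.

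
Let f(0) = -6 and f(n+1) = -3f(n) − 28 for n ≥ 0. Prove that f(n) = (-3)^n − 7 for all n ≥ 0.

Base case: f(0) = -6, and (-3)^0 − 7 = 1 − 7 = -6.
Assume f(m) = (-3)^m − 7 for some m ≥ 0.
Then f(m+1) = -3f(m) − 28 = -3·((-3)^m − 7) − 28 = -3·(-3)^m + 21 − 28 = (-3)^{m+1} − 7.
This completes the inductive step, so f(n) = (-3)^n − 7 for all n ≥ 0.

f(n) = (-3)^n − 7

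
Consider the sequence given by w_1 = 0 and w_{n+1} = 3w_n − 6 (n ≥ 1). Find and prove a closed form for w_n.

Claim: w_n = -3^n + 3.

Base case: w_1 = 0, and -3^1 + 3 = -3 + 3 = 0.
Assume w_r = -3^r + 3 for some r ≥ 1.
Then w_{r+1} = 3w_r − 6 = 3·(-3^r + 3) − 6 = -3^{r+1} + 9 − 6 = -3^{r+1} + 3.
By induction, w_n = -3^n + 3 for all n ≥ 1.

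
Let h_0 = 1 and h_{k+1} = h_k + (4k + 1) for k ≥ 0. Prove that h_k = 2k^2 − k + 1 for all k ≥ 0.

Base case: h_0 = 1, and 2·0^2 − 0 + 1 = 1.
Assume h_j = 2j^2 − j + 1.
Then h_{j+1} = h_j + (4j + 1) = (2j^2 − j + 1) + (4j + 1) = 2j^2 + 3j + 2,
and 2·(j+1)^2 − (j+1) + 1 = 2j^2 + 3j + 2.
This completes the inductive step, so h_k = 2k^2 − k + 1 for all k ≥ 0.

h_k = 2k^2 − k + 1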